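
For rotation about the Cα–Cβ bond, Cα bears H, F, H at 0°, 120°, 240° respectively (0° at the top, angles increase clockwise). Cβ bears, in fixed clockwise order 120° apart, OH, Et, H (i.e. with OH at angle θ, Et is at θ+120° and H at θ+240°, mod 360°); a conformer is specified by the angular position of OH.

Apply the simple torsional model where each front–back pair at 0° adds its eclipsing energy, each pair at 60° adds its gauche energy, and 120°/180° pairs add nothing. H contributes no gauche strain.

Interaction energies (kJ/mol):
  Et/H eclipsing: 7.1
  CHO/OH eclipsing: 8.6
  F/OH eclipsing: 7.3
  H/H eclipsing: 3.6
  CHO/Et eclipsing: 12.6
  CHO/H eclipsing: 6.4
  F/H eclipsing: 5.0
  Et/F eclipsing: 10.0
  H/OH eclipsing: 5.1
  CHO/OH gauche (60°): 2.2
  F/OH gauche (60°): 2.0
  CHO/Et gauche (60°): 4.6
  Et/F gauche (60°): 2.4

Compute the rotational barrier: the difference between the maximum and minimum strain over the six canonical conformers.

OH at 0° (eclipsed): H–OH eclipsed, F–Et eclipsed, H–H eclipsed; 5.1 + 10.0 + 3.6 = 18.7 kJ/mol.
OH at 60° (staggered): F–OH gauche, F–Et gauche; 2.0 + 2.4 = 4.4 kJ/mol.
OH at 120° (eclipsed): H–H eclipsed, F–OH eclipsed, H–Et eclipsed; 3.6 + 7.3 + 7.1 = 18.0 kJ/mol.
OH at 180° (staggered): F–OH gauche; 2.0 = 2.0 kJ/mol.
OH at 240° (eclipsed): H–Et eclipsed, F–H eclipsed, H–OH eclipsed; 7.1 + 5.0 + 5.1 = 17.2 kJ/mol.
OH at 300° (staggered): F–Et gauche; 2.4 = 2.4 kJ/mol.
Max at 0° (18.7 kJ/mol), min at 180° (2.0 kJ/mol); barrier = 16.7 kJ/mol.

16.7 kJ/mol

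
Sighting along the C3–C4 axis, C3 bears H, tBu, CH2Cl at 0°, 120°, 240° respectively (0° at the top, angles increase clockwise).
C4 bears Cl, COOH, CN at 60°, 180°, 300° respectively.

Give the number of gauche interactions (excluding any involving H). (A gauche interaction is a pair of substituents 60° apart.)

Non-H gauche pairs: tBu(120°)/Cl(60°); tBu(120°)/COOH(180°); CH2Cl(240°)/COOH(180°); CH2Cl(240°)/CN(300°) — 4 interactions.

4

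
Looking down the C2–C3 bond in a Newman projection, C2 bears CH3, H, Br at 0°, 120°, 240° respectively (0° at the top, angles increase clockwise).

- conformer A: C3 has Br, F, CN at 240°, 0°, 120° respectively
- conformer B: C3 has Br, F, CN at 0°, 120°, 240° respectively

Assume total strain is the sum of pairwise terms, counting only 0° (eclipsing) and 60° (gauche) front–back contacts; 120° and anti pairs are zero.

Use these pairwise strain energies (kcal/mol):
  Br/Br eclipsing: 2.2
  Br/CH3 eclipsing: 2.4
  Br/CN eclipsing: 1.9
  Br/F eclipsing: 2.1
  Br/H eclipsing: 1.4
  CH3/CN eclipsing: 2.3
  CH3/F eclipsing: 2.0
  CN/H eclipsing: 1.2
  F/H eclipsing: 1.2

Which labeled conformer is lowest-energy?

A

A (eclipsed): CH3–F eclipsed, H–CN eclipsed, Br–Br eclipsed; 2.0 + 1.2 + 2.2 = 5.4 kcal/mol.
B (eclipsed): CH3–Br eclipsed, H–F eclipsed, Br–CN eclipsed; 2.4 + 1.2 + 1.9 = 5.5 kcal/mol.
A has the lowest total (5.4 kcal/mol).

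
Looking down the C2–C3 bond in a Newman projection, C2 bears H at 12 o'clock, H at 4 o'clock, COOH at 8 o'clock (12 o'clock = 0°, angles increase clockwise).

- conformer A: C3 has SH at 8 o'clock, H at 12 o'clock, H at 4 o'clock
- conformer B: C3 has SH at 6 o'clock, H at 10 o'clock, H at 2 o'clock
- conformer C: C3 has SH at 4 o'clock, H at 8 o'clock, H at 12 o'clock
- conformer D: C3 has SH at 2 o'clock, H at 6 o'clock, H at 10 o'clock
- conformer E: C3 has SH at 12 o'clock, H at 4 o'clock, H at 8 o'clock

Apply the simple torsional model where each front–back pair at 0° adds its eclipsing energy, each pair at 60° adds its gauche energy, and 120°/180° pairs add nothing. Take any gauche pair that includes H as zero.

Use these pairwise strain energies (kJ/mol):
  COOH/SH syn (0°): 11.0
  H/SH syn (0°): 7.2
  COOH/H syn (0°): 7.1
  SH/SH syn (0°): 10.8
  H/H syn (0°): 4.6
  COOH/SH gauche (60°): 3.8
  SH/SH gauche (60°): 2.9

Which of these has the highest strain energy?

A

A (eclipsed): H–H eclipsed, H–H eclipsed, COOH–SH eclipsed; 4.6 + 4.6 + 11.0 = 20.2 kJ/mol.
B (staggered): COOH–SH gauche; 3.8 = 3.8 kJ/mol.
C (eclipsed): H–H eclipsed, H–SH eclipsed, COOH–H eclipsed; 4.6 + 7.2 + 7.1 = 18.9 kJ/mol.
D (staggered): no non-H gauche contacts → 0.0 kJ/mol.
E (eclipsed): H–SH eclipsed, H–H eclipsed, COOH–H eclipsed; 7.2 + 4.6 + 7.1 = 18.9 kJ/mol.
A has the highest total (20.2 kJ/mol).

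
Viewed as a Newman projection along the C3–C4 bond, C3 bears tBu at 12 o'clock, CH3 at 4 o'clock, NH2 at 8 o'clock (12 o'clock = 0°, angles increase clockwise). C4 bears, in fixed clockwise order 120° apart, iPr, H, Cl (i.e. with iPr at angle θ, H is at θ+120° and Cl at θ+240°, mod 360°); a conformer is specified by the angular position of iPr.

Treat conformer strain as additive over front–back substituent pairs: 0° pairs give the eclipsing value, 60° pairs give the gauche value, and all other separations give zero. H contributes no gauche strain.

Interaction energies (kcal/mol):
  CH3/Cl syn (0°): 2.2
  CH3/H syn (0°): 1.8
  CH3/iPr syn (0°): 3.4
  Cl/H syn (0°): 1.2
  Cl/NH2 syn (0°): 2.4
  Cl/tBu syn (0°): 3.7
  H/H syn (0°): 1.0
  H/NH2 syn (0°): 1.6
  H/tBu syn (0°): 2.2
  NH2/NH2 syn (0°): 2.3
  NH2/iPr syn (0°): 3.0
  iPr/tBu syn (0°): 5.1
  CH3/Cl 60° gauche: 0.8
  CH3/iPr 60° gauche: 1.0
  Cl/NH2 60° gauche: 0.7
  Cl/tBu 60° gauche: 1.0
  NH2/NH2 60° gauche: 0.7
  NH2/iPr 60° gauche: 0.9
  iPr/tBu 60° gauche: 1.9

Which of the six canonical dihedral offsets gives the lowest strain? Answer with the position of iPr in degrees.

iPr at 0° (eclipsed): tBu–iPr eclipsed, CH3–H eclipsed, NH2–Cl eclipsed; 5.1 + 1.8 + 2.4 = 9.3 kcal/mol.
iPr at 60° (staggered): tBu–iPr gauche, tBu–Cl gauche, CH3–iPr gauche, NH2–Cl gauche; 1.9 + 1.0 + 1.0 + 0.7 = 4.6 kcal/mol.
iPr at 120° (eclipsed): tBu–Cl eclipsed, CH3–iPr eclipsed, NH2–H eclipsed; 3.7 + 3.4 + 1.6 = 8.7 kcal/mol.
iPr at 180° (staggered): tBu–Cl gauche, CH3–iPr gauche, CH3–Cl gauche, NH2–iPr gauche; 1.0 + 1.0 + 0.8 + 0.9 = 3.7 kcal/mol.
iPr at 240° (eclipsed): tBu–H eclipsed, CH3–Cl eclipsed, NH2–iPr eclipsed; 2.2 + 2.2 + 3.0 = 7.4 kcal/mol.
iPr at 300° (staggered): tBu–iPr gauche, CH3–Cl gauche, NH2–iPr gauche, NH2–Cl gauche; 1.9 + 0.8 + 0.9 + 0.7 = 4.3 kcal/mol.
The minimum (3.7 kcal/mol) occurs with iPr at 180°.

180°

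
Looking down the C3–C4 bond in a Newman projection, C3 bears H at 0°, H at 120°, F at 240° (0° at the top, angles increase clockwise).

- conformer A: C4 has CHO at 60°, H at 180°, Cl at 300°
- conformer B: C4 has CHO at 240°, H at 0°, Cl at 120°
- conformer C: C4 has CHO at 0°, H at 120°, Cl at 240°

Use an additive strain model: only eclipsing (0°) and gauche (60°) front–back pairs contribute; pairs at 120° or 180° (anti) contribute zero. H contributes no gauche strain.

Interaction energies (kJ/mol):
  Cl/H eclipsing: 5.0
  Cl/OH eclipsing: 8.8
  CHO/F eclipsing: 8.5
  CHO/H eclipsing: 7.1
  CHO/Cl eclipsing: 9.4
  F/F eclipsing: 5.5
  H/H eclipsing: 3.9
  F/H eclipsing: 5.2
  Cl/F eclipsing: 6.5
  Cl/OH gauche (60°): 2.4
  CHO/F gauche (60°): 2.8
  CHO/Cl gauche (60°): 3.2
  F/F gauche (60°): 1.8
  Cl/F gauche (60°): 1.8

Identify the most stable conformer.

A

A (staggered): F(240°)/Cl(300°) gauche 1.8 → 1.8 kJ/mol.
B (eclipsed): H(0°)/H(0°) eclipsed 3.9; H(120°)/Cl(120°) eclipsed 5.0; F(240°)/CHO(240°) eclipsed 8.5 → 17.4 kJ/mol.
C (eclipsed): H(0°)/CHO(0°) eclipsed 7.1; H(120°)/H(120°) eclipsed 3.9; F(240°)/Cl(240°) eclipsed 6.5 → 17.5 kJ/mol.
A has the lowest total (1.8 kJ/mol).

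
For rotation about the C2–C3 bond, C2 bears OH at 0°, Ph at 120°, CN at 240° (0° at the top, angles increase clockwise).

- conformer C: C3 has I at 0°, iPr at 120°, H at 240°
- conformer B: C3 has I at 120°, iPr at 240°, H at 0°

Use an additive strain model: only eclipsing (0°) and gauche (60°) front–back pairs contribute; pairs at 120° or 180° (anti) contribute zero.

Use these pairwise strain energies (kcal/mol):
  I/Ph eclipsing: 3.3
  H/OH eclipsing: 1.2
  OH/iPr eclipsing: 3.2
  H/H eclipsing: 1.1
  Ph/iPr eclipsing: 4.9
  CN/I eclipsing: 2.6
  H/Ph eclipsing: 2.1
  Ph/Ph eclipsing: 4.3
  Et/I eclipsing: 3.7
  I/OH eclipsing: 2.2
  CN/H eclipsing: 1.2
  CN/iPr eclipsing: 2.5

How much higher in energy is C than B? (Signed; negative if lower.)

+1.3 kcal/mol

C (eclipsed): OH(0°)/I(0°) eclipsed 2.2; Ph(120°)/iPr(120°) eclipsed 4.9; CN(240°)/H(240°) eclipsed 1.2 → 8.3 kcal/mol.
B (eclipsed): OH(0°)/H(0°) eclipsed 1.2; Ph(120°)/I(120°) eclipsed 3.3; CN(240°)/iPr(240°) eclipsed 2.5 → 7.0 kcal/mol.
E(C) − E(B) = 8.3 − 7.0 = +1.3 kcal/mol.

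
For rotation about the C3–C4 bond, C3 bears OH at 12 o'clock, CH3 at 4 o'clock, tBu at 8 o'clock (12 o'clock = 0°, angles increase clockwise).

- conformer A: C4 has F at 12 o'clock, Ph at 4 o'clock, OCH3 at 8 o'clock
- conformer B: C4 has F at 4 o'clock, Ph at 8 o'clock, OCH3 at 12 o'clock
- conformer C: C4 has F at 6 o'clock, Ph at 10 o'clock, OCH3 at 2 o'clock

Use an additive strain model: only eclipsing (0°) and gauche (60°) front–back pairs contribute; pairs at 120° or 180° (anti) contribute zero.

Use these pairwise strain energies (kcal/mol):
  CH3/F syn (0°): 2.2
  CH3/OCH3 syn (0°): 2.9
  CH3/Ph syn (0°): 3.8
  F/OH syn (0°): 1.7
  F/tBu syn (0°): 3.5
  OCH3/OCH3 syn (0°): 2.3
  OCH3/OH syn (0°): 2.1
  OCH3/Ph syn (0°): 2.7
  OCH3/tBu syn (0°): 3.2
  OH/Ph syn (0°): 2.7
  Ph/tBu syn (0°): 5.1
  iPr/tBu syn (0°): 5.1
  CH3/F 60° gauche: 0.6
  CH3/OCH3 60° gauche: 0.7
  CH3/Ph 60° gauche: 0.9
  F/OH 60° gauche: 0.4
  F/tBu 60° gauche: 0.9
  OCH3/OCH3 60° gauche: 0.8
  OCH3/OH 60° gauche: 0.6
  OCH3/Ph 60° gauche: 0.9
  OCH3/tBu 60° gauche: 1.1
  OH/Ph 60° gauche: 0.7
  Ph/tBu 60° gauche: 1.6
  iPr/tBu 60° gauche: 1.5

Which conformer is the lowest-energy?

C

A (eclipsed): OH–F eclipsed, CH3–Ph eclipsed, tBu–OCH3 eclipsed; 1.7 + 3.8 + 3.2 = 8.7 kcal/mol.
B (eclipsed): OH–OCH3 eclipsed, CH3–F eclipsed, tBu–Ph eclipsed; 2.1 + 2.2 + 5.1 = 9.4 kcal/mol.
C (staggered): OH–Ph gauche, OH–OCH3 gauche, CH3–F gauche, CH3–OCH3 gauche, tBu–F gauche, tBu–Ph gauche; 0.7 + 0.6 + 0.6 + 0.7 + 0.9 + 1.6 = 5.1 kcal/mol.
C has the lowest total (5.1 kcal/mol).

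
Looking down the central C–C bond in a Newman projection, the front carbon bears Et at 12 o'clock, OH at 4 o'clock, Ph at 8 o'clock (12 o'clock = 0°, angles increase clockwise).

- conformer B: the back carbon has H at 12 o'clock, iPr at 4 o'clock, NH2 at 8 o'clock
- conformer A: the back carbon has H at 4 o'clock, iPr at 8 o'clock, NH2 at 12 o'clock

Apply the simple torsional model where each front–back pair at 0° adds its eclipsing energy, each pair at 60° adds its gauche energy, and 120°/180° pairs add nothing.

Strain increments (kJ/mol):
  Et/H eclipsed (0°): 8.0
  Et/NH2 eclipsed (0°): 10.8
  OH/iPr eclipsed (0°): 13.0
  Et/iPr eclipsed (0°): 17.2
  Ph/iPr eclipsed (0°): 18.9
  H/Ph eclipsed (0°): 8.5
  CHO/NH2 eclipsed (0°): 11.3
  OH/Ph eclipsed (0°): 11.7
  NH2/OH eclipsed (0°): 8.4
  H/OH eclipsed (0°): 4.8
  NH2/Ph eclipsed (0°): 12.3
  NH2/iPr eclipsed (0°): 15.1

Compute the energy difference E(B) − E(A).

B (eclipsed): Et–H eclipsed, OH–iPr eclipsed, Ph–NH2 eclipsed; 8.0 + 13.0 + 12.3 = 33.3 kJ/mol.
A (eclipsed): Et–NH2 eclipsed, OH–H eclipsed, Ph–iPr eclipsed; 10.8 + 4.8 + 18.9 = 34.5 kJ/mol.
E(B) − E(A) = 33.3 − 34.5 = -1.2 kJ/mol.

-1.2 kJ/mol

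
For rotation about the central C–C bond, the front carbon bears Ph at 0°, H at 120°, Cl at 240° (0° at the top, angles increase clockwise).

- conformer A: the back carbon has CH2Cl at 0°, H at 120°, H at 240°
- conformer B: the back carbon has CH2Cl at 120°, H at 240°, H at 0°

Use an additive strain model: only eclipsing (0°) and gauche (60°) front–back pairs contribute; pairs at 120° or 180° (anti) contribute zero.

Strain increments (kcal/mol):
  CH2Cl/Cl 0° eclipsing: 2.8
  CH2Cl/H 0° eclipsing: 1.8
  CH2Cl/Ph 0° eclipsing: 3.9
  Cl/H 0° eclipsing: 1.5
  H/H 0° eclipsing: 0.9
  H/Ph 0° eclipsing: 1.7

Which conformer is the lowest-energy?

A (eclipsed): Ph–CH2Cl eclipsed, H–H eclipsed, Cl–H eclipsed; 3.9 + 0.9 + 1.5 = 6.3 kcal/mol.
B (eclipsed): Ph–H eclipsed, H–CH2Cl eclipsed, Cl–H eclipsed; 1.7 + 1.8 + 1.5 = 5.0 kcal/mol.
B has the lowest total (5.0 kcal/mol).

B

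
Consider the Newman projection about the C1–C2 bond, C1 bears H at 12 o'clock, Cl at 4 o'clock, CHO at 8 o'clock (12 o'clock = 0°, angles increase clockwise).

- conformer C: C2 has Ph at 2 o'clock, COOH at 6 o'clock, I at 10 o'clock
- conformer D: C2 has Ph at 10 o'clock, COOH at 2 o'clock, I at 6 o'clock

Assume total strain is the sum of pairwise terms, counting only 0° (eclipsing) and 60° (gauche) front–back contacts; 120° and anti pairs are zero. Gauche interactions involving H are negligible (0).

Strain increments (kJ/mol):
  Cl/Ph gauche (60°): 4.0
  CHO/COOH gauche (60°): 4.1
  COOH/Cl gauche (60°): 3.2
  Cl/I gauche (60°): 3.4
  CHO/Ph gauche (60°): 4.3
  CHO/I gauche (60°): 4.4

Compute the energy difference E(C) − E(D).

C (staggered): Cl–Ph gauche, Cl–COOH gauche, CHO–COOH gauche, CHO–I gauche; 4.0 + 3.2 + 4.1 + 4.4 = 15.7 kJ/mol.
D (staggered): Cl–COOH gauche, Cl–I gauche, CHO–Ph gauche, CHO–I gauche; 3.2 + 3.4 + 4.3 + 4.4 = 15.3 kJ/mol.
E(C) − E(D) = 15.7 − 15.3 = +0.4 kJ/mol.

+0.4 kJ/mol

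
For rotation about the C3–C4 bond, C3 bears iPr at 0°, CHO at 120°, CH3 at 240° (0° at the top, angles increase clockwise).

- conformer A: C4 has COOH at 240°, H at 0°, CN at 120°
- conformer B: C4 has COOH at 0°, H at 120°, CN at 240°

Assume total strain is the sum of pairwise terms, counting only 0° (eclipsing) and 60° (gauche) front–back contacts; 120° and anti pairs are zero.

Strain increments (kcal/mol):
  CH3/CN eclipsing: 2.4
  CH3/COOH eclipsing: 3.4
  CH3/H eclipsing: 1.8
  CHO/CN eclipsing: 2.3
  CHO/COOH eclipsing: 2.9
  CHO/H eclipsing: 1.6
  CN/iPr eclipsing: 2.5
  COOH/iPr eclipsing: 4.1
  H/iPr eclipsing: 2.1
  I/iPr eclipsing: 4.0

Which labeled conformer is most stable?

A

A (eclipsed): iPr–H eclipsed, CHO–CN eclipsed, CH3–COOH eclipsed; 2.1 + 2.3 + 3.4 = 7.8 kcal/mol.
B (eclipsed): iPr–COOH eclipsed, CHO–H eclipsed, CH3–CN eclipsed; 4.1 + 1.6 + 2.4 = 8.1 kcal/mol.
A has the lowest total (7.8 kcal/mol).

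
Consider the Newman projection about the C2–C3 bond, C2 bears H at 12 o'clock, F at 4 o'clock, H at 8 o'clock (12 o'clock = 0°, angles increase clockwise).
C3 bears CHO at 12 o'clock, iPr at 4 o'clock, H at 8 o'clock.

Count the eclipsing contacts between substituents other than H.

Non-H eclipsing pairs: F(120°)/iPr(120°) — 1 interaction.

1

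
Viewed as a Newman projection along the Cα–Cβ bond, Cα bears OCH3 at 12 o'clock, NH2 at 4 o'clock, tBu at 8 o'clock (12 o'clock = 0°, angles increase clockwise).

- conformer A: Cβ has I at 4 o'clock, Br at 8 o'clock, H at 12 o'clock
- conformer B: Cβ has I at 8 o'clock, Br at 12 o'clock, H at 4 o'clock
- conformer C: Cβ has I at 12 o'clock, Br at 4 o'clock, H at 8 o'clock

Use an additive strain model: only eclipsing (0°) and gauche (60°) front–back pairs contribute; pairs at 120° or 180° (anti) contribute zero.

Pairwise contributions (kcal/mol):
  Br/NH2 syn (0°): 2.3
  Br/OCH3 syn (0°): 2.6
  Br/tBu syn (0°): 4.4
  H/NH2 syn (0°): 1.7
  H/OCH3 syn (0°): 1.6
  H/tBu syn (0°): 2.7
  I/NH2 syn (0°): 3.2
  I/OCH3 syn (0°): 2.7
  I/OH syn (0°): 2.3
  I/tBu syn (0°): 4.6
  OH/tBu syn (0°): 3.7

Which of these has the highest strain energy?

A (eclipsed): OCH3–H eclipsed, NH2–I eclipsed, tBu–Br eclipsed; 1.6 + 3.2 + 4.4 = 9.2 kcal/mol.
B (eclipsed): OCH3–Br eclipsed, NH2–H eclipsed, tBu–I eclipsed; 2.6 + 1.7 + 4.6 = 8.9 kcal/mol.
C (eclipsed): OCH3–I eclipsed, NH2–Br eclipsed, tBu–H eclipsed; 2.7 + 2.3 + 2.7 = 7.7 kcal/mol.
A has the highest total (9.2 kcal/mol).

A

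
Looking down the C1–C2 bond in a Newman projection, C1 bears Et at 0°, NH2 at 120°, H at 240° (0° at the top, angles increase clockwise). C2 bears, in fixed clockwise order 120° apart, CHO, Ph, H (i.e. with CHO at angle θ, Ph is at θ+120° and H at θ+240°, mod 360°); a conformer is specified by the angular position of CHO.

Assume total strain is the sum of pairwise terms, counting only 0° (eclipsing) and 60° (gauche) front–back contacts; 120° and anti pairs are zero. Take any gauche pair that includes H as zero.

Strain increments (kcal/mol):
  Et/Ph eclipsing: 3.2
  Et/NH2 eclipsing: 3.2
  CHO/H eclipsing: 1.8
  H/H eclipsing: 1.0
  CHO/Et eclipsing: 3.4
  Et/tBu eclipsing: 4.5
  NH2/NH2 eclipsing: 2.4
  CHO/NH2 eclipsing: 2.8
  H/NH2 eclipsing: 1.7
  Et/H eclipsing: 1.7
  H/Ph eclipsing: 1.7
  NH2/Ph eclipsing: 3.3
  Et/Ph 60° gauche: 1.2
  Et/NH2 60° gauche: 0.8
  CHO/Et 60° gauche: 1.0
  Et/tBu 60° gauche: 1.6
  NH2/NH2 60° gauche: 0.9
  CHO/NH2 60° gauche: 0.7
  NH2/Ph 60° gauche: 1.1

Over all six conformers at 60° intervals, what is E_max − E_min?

5.8 kcal/mol

CHO at 0° (eclipsed): Et(0°)/CHO(0°) eclipsed 3.4; NH2(120°)/Ph(120°) eclipsed 3.3; H(240°)/H(240°) eclipsed 1.0 → 7.7 kcal/mol.
CHO at 60° (staggered): Et(0°)/CHO(60°) gauche 1.0; NH2(120°)/CHO(60°) gauche 0.7; NH2(120°)/Ph(180°) gauche 1.1 → 2.8 kcal/mol.
CHO at 120° (eclipsed): Et(0°)/H(0°) eclipsed 1.7; NH2(120°)/CHO(120°) eclipsed 2.8; H(240°)/Ph(240°) eclipsed 1.7 → 6.2 kcal/mol.
CHO at 180° (staggered): Et(0°)/Ph(300°) gauche 1.2; NH2(120°)/CHO(180°) gauche 0.7 → 1.9 kcal/mol.
CHO at 240° (eclipsed): Et(0°)/Ph(0°) eclipsed 3.2; NH2(120°)/H(120°) eclipsed 1.7; H(240°)/CHO(240°) eclipsed 1.8 → 6.7 kcal/mol.
CHO at 300° (staggered): Et(0°)/CHO(300°) gauche 1.0; Et(0°)/Ph(60°) gauche 1.2; NH2(120°)/Ph(60°) gauche 1.1 → 3.3 kcal/mol.
Max at 0° (7.7 kcal/mol), min at 180° (1.9 kcal/mol); barrier = 5.8 kcal/mol.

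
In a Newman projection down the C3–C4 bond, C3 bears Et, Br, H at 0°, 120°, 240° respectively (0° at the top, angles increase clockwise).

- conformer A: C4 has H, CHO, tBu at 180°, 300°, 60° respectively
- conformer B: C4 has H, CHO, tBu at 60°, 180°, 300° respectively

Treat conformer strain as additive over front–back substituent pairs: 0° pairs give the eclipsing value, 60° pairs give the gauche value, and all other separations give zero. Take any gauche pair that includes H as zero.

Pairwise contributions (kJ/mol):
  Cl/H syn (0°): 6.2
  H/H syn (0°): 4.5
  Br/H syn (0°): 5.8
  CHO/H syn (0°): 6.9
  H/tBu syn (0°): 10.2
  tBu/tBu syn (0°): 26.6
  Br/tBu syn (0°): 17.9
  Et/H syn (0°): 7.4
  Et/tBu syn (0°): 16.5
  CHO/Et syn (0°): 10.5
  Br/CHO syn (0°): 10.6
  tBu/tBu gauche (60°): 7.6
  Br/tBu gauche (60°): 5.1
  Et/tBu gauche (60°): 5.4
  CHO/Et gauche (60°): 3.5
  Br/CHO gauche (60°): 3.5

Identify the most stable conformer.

A (staggered): Et(0°)/CHO(300°) gauche 3.5; Et(0°)/tBu(60°) gauche 5.4; Br(120°)/tBu(60°) gauche 5.1 → 14.0 kJ/mol.
B (staggered): Et(0°)/tBu(300°) gauche 5.4; Br(120°)/CHO(180°) gauche 3.5 → 8.9 kJ/mol.
B has the lowest total (8.9 kJ/mol).

B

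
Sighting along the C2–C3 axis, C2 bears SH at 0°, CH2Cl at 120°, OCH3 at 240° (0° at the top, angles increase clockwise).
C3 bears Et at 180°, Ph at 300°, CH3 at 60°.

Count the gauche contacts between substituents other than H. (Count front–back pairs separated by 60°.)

Non-H gauche pairs: SH(0°)/Ph(300°); SH(0°)/CH3(60°); CH2Cl(120°)/Et(180°); CH2Cl(120°)/CH3(60°); OCH3(240°)/Et(180°); OCH3(240°)/Ph(300°) — 6 interactions.

6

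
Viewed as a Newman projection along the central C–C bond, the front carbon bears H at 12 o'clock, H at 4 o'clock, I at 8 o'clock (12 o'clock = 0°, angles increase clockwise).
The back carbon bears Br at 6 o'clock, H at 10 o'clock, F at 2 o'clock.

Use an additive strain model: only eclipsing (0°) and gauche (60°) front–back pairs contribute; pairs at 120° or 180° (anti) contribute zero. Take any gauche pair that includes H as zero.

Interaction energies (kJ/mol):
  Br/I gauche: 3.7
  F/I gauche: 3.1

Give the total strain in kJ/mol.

3.7 kJ/mol

This conformer (staggered): I(240°)/Br(180°) gauche 3.7 → 3.7 kJ/mol.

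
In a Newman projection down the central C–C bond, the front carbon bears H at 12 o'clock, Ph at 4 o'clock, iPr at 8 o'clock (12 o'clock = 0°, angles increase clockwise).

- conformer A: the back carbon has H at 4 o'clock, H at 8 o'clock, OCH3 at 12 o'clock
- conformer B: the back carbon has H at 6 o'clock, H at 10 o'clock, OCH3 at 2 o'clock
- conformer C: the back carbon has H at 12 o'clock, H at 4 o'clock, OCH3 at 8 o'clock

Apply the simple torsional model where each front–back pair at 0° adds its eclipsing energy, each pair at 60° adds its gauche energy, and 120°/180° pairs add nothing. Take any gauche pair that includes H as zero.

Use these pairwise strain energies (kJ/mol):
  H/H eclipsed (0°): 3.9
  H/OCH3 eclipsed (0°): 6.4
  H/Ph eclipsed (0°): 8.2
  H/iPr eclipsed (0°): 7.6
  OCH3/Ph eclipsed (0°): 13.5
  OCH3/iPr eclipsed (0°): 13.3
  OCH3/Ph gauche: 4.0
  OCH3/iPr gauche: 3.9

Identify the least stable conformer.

C

A (eclipsed): H–OCH3 eclipsed, Ph–H eclipsed, iPr–H eclipsed; 6.4 + 8.2 + 7.6 = 22.2 kJ/mol.
B (staggered): Ph–OCH3 gauche; 4.0 = 4.0 kJ/mol.
C (eclipsed): H–H eclipsed, Ph–H eclipsed, iPr–OCH3 eclipsed; 3.9 + 8.2 + 13.3 = 25.4 kJ/mol.
C has the highest total (25.4 kJ/mol).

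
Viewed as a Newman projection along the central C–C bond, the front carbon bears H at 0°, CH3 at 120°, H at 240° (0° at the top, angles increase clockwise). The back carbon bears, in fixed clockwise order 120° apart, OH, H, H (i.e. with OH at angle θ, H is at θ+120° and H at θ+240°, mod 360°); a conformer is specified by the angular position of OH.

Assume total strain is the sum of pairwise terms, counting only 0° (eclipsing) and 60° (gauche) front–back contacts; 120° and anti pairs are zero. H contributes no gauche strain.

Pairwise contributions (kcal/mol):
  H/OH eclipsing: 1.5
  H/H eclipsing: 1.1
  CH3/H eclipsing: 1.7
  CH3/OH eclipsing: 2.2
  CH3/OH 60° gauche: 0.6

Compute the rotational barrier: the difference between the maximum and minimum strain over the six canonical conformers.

4.4 kcal/mol

OH at 0° (eclipsed): H(0°)/OH(0°) eclipsed 1.5; CH3(120°)/H(120°) eclipsed 1.7; H(240°)/H(240°) eclipsed 1.1 → 4.3 kcal/mol.
OH at 60° (staggered): CH3(120°)/OH(60°) gauche 0.6 → 0.6 kcal/mol.
OH at 120° (eclipsed): H(0°)/H(0°) eclipsed 1.1; CH3(120°)/OH(120°) eclipsed 2.2; H(240°)/H(240°) eclipsed 1.1 → 4.4 kcal/mol.
OH at 180° (staggered): CH3(120°)/OH(180°) gauche 0.6 → 0.6 kcal/mol.
OH at 240° (eclipsed): H(0°)/H(0°) eclipsed 1.1; CH3(120°)/H(120°) eclipsed 1.7; H(240°)/OH(240°) eclipsed 1.5 → 4.3 kcal/mol.
OH at 300° (staggered): no non-H gauche contacts → 0.0 kcal/mol.
Max at 120° (4.4 kcal/mol), min at 300° (0.0 kcal/mol); barrier = 4.4 kcal/mol.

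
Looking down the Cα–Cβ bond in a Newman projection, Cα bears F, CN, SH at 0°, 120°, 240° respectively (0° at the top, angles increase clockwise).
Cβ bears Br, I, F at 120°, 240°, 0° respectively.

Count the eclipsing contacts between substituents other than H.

3

Non-H eclipsing pairs: F(0°)/F(0°); CN(120°)/Br(120°); SH(240°)/I(240°) — 3 interactions.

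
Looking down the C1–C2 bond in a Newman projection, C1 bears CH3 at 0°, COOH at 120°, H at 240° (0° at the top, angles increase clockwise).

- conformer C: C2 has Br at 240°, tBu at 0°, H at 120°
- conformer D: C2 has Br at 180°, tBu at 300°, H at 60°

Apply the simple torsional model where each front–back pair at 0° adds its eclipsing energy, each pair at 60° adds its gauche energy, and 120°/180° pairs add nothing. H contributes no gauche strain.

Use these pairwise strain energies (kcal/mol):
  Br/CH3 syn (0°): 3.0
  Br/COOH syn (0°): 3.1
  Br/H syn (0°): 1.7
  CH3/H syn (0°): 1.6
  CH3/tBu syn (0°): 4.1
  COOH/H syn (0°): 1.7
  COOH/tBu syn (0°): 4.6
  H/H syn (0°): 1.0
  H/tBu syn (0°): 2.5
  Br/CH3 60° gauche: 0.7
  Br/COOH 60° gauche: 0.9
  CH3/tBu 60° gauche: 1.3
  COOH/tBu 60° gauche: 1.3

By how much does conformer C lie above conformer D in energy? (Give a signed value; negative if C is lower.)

C (eclipsed): CH3(0°)/tBu(0°) eclipsed 4.1; COOH(120°)/H(120°) eclipsed 1.7; H(240°)/Br(240°) eclipsed 1.7 → 7.5 kcal/mol.
D (staggered): CH3(0°)/tBu(300°) gauche 1.3; COOH(120°)/Br(180°) gauche 0.9 → 2.2 kcal/mol.
E(C) − E(D) = 7.5 − 2.2 = +5.3 kcal/mol.

+5.3 kcal/mol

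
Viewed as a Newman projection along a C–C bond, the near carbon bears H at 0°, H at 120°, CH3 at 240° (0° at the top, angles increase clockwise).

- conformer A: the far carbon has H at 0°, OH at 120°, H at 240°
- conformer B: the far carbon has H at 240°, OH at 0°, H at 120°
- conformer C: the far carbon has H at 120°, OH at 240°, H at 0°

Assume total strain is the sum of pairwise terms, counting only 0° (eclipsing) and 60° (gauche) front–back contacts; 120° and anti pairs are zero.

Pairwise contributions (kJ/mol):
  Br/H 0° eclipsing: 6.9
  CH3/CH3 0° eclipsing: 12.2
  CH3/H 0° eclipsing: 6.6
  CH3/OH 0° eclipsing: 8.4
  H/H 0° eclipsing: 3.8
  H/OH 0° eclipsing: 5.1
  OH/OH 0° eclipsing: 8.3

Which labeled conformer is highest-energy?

C

A (eclipsed): H–H eclipsed, H–OH eclipsed, CH3–H eclipsed; 3.8 + 5.1 + 6.6 = 15.5 kJ/mol.
B (eclipsed): H–OH eclipsed, H–H eclipsed, CH3–H eclipsed; 5.1 + 3.8 + 6.6 = 15.5 kJ/mol.
C (eclipsed): H–H eclipsed, H–H eclipsed, CH3–OH eclipsed; 3.8 + 3.8 + 8.4 = 16.0 kJ/mol.
C has the highest total (16.0 kJ/mol).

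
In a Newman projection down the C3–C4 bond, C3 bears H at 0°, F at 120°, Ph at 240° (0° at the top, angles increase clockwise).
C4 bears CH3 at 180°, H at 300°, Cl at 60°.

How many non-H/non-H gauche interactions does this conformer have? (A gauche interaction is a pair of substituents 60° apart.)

3

Non-H gauche pairs: F(120°)/CH3(180°); F(120°)/Cl(60°); Ph(240°)/CH3(180°) — 3 interactions.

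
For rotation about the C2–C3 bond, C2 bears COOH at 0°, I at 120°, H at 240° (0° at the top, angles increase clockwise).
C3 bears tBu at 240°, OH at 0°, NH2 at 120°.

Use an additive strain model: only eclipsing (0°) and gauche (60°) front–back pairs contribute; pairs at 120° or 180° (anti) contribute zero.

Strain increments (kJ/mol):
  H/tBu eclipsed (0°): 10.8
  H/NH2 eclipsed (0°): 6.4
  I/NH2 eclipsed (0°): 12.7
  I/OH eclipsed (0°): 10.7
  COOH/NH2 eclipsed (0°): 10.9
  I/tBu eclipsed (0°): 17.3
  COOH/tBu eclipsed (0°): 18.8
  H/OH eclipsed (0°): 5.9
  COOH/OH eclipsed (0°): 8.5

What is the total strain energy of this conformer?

This conformer is eclipsed. COOH at 0° is eclipsed with OH at 0° (8.5); I at 120° is eclipsed with NH2 at 120° (12.7); H at 240° is eclipsed with tBu at 240° (10.8). Total 32.0 kJ/mol.

32.0 kJ/mol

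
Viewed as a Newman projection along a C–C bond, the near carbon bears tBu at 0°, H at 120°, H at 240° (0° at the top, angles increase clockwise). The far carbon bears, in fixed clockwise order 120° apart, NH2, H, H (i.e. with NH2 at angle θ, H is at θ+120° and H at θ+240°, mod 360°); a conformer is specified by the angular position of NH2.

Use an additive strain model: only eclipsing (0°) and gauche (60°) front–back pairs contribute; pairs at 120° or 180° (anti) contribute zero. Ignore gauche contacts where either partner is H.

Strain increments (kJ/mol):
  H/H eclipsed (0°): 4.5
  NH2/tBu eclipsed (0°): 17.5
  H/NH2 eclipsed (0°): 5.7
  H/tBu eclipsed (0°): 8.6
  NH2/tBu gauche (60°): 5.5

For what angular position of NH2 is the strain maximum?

0°

NH2 at 0° (eclipsed): tBu(0°)/NH2(0°) eclipsed 17.5; H(120°)/H(120°) eclipsed 4.5; H(240°)/H(240°) eclipsed 4.5 → 26.5 kJ/mol.
NH2 at 60° (staggered): tBu(0°)/NH2(60°) gauche 5.5 → 5.5 kJ/mol.
NH2 at 120° (eclipsed): tBu(0°)/H(0°) eclipsed 8.6; H(120°)/NH2(120°) eclipsed 5.7; H(240°)/H(240°) eclipsed 4.5 → 18.8 kJ/mol.
NH2 at 180° (staggered): no non-H gauche contacts → 0.0 kJ/mol.
NH2 at 240° (eclipsed): tBu(0°)/H(0°) eclipsed 8.6; H(120°)/H(120°) eclipsed 4.5; H(240°)/NH2(240°) eclipsed 5.7 → 18.8 kJ/mol.
NH2 at 300° (staggered): tBu(0°)/NH2(300°) gauche 5.5 → 5.5 kJ/mol.
The maximum (26.5 kJ/mol) occurs with NH2 at 0°.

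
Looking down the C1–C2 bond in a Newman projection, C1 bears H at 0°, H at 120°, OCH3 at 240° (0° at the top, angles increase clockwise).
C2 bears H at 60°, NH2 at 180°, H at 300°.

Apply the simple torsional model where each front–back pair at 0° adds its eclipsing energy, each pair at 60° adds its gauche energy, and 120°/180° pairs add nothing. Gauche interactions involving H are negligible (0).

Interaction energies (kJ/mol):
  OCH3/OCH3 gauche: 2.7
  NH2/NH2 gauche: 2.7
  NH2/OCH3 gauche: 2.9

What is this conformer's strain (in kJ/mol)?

2.9 kJ/mol

This conformer is staggered. OCH3 at 240° is gauche with NH2 at 180° (2.9). Total 2.9 kJ/mol.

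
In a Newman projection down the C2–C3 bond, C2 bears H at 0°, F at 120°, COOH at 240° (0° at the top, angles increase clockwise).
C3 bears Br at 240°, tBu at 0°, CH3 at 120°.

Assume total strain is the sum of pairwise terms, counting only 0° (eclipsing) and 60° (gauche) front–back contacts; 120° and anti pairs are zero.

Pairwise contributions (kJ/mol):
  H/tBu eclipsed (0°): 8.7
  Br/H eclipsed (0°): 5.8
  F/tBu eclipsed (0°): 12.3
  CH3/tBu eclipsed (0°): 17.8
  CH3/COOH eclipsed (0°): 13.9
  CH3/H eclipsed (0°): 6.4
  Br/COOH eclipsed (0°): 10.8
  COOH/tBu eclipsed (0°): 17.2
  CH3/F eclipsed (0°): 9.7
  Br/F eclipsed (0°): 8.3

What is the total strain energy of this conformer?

This conformer is eclipsed. H at 0° is eclipsed with tBu at 0° (8.7); F at 120° is eclipsed with CH3 at 120° (9.7); COOH at 240° is eclipsed with Br at 240° (10.8). Total 29.2 kJ/mol.

29.2 kJ/mol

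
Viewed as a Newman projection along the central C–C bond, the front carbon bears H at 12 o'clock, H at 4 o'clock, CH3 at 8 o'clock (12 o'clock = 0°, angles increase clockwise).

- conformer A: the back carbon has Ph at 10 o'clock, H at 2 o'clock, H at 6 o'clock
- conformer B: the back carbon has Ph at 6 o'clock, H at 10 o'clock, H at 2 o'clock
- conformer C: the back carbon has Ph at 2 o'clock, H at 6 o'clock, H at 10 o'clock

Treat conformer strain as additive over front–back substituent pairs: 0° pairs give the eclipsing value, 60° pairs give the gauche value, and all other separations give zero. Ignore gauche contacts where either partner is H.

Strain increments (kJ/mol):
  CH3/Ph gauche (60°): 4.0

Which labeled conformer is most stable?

A (staggered): CH3(240°)/Ph(300°) gauche 4.0 → 4.0 kJ/mol.
B (staggered): CH3(240°)/Ph(180°) gauche 4.0 → 4.0 kJ/mol.
C (staggered): no non-H gauche contacts → 0.0 kJ/mol.
C has the lowest total (0.0 kJ/mol).

C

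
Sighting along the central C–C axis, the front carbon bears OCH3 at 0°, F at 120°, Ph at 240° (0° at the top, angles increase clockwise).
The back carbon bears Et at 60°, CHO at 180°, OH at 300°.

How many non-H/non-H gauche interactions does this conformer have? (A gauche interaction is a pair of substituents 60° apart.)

Non-H gauche pairs: OCH3(0°)/Et(60°); OCH3(0°)/OH(300°); F(120°)/Et(60°); F(120°)/CHO(180°); Ph(240°)/CHO(180°); Ph(240°)/OH(300°) — 6 interactions.

6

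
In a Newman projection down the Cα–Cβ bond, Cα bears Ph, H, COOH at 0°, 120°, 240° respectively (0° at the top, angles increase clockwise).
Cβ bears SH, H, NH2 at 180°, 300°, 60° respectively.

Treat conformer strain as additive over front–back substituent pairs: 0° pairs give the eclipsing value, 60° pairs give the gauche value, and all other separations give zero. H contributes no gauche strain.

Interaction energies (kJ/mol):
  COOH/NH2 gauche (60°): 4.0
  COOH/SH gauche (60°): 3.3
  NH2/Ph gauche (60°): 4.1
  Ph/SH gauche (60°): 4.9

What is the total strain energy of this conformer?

7.4 kJ/mol

This conformer (staggered): Ph(0°)/NH2(60°) gauche 4.1; COOH(240°)/SH(180°) gauche 3.3 → 7.4 kJ/mol.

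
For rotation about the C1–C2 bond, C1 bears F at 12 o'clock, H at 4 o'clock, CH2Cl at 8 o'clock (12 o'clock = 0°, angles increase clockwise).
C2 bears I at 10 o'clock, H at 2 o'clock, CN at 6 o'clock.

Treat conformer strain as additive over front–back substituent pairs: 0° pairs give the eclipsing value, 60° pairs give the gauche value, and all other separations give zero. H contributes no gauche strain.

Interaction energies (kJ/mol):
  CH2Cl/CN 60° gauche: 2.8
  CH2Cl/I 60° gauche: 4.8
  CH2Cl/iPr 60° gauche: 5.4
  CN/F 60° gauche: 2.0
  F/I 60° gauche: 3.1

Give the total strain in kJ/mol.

10.7 kJ/mol

This conformer is staggered. F at 0° is gauche with I at 300° (3.1); CH2Cl at 240° is gauche with I at 300° (4.8); CH2Cl at 240° is gauche with CN at 180° (2.8). Total 10.7 kJ/mol.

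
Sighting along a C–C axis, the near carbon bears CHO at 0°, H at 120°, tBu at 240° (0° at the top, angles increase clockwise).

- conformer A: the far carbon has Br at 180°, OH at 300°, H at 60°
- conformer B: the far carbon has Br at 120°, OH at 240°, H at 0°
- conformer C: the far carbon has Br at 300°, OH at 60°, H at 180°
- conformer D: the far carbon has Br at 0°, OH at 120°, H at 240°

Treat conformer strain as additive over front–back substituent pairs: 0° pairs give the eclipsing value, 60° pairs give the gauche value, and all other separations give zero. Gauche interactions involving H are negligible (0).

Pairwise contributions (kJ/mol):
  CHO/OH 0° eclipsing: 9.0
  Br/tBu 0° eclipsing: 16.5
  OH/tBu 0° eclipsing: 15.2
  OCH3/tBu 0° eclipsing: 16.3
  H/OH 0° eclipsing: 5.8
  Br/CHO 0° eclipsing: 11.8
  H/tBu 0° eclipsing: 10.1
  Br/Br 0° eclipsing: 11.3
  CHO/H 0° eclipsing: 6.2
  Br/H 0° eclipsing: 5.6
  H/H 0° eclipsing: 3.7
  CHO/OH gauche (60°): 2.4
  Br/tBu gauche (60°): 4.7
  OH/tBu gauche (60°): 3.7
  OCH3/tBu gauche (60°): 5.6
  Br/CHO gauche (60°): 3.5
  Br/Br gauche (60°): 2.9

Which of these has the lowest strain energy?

A (staggered): CHO(0°)/OH(300°) gauche 2.4; tBu(240°)/Br(180°) gauche 4.7; tBu(240°)/OH(300°) gauche 3.7 → 10.8 kJ/mol.
B (eclipsed): CHO(0°)/H(0°) eclipsed 6.2; H(120°)/Br(120°) eclipsed 5.6; tBu(240°)/OH(240°) eclipsed 15.2 → 27.0 kJ/mol.
C (staggered): CHO(0°)/Br(300°) gauche 3.5; CHO(0°)/OH(60°) gauche 2.4; tBu(240°)/Br(300°) gauche 4.7 → 10.6 kJ/mol.
D (eclipsed): CHO(0°)/Br(0°) eclipsed 11.8; H(120°)/OH(120°) eclipsed 5.8; tBu(240°)/H(240°) eclipsed 10.1 → 27.7 kJ/mol.
C has the lowest total (10.6 kJ/mol).

C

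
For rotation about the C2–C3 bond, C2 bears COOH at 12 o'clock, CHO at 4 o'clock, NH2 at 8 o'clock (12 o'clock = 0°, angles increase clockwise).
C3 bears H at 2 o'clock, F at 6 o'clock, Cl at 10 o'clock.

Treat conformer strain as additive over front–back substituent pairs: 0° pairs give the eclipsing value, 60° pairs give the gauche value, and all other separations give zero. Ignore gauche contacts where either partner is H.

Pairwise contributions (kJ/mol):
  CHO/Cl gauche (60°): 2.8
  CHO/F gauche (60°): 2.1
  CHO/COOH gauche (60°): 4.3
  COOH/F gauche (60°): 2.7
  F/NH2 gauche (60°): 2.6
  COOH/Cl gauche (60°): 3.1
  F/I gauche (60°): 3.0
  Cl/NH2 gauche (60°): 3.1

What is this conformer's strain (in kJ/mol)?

This conformer (staggered): COOH(0°)/Cl(300°) gauche 3.1; CHO(120°)/F(180°) gauche 2.1; NH2(240°)/F(180°) gauche 2.6; NH2(240°)/Cl(300°) gauche 3.1 → 10.9 kJ/mol.

10.9 kJ/mol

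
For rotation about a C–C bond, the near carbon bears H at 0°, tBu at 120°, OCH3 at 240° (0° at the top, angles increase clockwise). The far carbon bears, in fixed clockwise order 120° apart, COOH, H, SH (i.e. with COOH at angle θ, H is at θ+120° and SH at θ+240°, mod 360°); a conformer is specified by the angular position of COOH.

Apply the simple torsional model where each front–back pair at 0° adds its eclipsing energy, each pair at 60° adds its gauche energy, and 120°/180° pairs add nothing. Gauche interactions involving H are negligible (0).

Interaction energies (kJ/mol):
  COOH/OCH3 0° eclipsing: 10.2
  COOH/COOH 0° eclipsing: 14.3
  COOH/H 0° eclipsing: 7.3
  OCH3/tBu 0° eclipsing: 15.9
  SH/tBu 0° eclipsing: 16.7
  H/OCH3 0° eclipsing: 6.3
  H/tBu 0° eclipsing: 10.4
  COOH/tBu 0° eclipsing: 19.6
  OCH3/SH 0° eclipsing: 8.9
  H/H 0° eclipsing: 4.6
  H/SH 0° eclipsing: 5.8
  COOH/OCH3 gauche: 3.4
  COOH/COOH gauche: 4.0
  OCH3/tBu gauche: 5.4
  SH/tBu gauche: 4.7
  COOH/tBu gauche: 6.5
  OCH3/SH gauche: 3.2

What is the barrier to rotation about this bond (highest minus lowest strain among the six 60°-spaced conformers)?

COOH at 0° (eclipsed): H(0°)/COOH(0°) eclipsed 7.3; tBu(120°)/H(120°) eclipsed 10.4; OCH3(240°)/SH(240°) eclipsed 8.9 → 26.6 kJ/mol.
COOH at 60° (staggered): tBu(120°)/COOH(60°) gauche 6.5; OCH3(240°)/SH(300°) gauche 3.2 → 9.7 kJ/mol.
COOH at 120° (eclipsed): H(0°)/SH(0°) eclipsed 5.8; tBu(120°)/COOH(120°) eclipsed 19.6; OCH3(240°)/H(240°) eclipsed 6.3 → 31.7 kJ/mol.
COOH at 180° (staggered): tBu(120°)/COOH(180°) gauche 6.5; tBu(120°)/SH(60°) gauche 4.7; OCH3(240°)/COOH(180°) gauche 3.4 → 14.6 kJ/mol.
COOH at 240° (eclipsed): H(0°)/H(0°) eclipsed 4.6; tBu(120°)/SH(120°) eclipsed 16.7; OCH3(240°)/COOH(240°) eclipsed 10.2 → 31.5 kJ/mol.
COOH at 300° (staggered): tBu(120°)/SH(180°) gauche 4.7; OCH3(240°)/COOH(300°) gauche 3.4; OCH3(240°)/SH(180°) gauche 3.2 → 11.3 kJ/mol.
Max at 120° (31.7 kJ/mol), min at 60° (9.7 kJ/mol); barrier = 22.0 kJ/mol.

22.0 kJ/mol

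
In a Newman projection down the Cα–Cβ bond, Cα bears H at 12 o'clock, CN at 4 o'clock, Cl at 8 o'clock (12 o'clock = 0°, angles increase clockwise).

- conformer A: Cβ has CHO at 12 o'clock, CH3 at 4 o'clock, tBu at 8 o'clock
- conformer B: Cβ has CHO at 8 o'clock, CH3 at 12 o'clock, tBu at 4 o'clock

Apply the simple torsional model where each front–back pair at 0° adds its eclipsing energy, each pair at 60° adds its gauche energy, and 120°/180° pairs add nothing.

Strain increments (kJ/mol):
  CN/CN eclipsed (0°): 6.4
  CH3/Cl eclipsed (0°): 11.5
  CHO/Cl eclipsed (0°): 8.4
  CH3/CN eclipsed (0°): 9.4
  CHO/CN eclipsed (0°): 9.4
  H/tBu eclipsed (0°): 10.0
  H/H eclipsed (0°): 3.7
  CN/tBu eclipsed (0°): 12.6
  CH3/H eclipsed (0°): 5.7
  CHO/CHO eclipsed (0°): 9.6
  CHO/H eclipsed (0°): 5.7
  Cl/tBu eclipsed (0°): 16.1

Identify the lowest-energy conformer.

A (eclipsed): H(0°)/CHO(0°) eclipsed 5.7; CN(120°)/CH3(120°) eclipsed 9.4; Cl(240°)/tBu(240°) eclipsed 16.1 → 31.2 kJ/mol.
B (eclipsed): H(0°)/CH3(0°) eclipsed 5.7; CN(120°)/tBu(120°) eclipsed 12.6; Cl(240°)/CHO(240°) eclipsed 8.4 → 26.7 kJ/mol.
B has the lowest total (26.7 kJ/mol).

B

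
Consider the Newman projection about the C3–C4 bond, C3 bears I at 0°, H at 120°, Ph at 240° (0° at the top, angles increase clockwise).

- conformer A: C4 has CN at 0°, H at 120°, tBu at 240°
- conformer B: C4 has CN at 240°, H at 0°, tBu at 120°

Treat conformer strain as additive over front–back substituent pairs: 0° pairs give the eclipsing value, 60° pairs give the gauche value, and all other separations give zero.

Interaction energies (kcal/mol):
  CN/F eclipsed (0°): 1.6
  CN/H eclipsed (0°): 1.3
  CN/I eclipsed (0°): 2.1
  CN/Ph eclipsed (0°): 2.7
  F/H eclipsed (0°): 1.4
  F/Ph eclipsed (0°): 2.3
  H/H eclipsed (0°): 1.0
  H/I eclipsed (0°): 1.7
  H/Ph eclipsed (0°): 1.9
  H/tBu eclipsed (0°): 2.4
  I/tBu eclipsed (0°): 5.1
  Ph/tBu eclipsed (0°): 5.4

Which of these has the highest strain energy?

A (eclipsed): I–CN eclipsed, H–H eclipsed, Ph–tBu eclipsed; 2.1 + 1.0 + 5.4 = 8.5 kcal/mol.
B (eclipsed): I–H eclipsed, H–tBu eclipsed, Ph–CN eclipsed; 1.7 + 2.4 + 2.7 = 6.8 kcal/mol.
A has the highest total (8.5 kcal/mol).

A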